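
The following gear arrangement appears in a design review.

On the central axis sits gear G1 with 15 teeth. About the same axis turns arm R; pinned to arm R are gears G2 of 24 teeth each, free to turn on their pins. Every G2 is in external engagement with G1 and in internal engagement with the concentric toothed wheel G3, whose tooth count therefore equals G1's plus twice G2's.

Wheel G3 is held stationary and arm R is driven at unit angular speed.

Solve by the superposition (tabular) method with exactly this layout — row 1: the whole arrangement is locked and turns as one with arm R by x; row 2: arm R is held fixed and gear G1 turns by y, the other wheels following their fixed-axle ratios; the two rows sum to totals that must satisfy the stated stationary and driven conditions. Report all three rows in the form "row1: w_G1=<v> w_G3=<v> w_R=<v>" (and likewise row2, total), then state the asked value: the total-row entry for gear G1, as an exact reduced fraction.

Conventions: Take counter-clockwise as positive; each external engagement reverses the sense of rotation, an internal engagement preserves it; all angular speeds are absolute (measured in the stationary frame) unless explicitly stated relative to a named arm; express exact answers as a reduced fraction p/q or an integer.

row1: w_G1=1 w_G3=1 w_R=1
row2: w_G1=21/5 w_G3=-1 w_R=0
total: w_G1=26/5 w_G3=0 w_R=1
asked value: 26/5

topology: planetary set — G1 15T / G2 24T / G3 63T, arm = carrier (Willis)
row 1 — lock + rotate with arm: ω_sun = ω_ring = ω_arm = x
row 2 — arm fixed, fixed-axis ratios: sun y, ring −(15/63)·y, arm 0
boundary: total ω_ring = x − (15/63)·y = 0 and total ω_arm = x = 1  ⇒  y = 21/5, x = 1
row 2 ring = −(15/63)·21/5 = -1
totals (row 1 + row 2): sun 1 + 21/5 = 26/5, ring 1 + (-1) = 0, arm 1 + 0 = 1
asked cell (total, sun) = 26/5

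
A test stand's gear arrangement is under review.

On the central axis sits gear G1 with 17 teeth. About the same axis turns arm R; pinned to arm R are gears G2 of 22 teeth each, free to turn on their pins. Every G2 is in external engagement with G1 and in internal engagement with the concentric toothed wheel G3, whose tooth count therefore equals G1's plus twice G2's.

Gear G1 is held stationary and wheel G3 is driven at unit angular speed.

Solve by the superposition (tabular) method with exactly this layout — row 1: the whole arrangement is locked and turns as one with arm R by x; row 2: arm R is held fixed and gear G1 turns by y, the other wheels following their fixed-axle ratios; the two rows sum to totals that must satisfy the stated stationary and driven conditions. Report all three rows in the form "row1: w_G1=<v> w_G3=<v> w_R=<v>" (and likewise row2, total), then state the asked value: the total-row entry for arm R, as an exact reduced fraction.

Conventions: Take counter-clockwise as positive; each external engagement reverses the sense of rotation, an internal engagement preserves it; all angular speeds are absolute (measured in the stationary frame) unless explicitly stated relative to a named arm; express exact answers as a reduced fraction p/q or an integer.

row1: w_G1=61/78 w_G3=61/78 w_R=61/78
row2: w_G1=-61/78 w_G3=17/78 w_R=0
total: w_G1=0 w_G3=1 w_R=61/78
asked value: 61/78

recognized (axles ride arm R): planetary set, 17/22/61 teeth
row 1 — lock + rotate with arm: ω_sun = ω_ring = ω_arm = x
superposition row 2 [arm held]: sun y, ring −(17/61)·y, arm 0
boundary: total ω_sun = x + y = 0 and total ω_ring = x − (17/61)·y = 1  ⇒  y = -61/78, x = 61/78
row 2 ring = −(17/61)·(-61/78) = 17/78
totals (row 1 + row 2): sun 61/78 + (-61/78) = 0, ring 61/78 + 17/78 = 1, arm 61/78 + 0 = 61/78
asked cell (total, arm) = 61/78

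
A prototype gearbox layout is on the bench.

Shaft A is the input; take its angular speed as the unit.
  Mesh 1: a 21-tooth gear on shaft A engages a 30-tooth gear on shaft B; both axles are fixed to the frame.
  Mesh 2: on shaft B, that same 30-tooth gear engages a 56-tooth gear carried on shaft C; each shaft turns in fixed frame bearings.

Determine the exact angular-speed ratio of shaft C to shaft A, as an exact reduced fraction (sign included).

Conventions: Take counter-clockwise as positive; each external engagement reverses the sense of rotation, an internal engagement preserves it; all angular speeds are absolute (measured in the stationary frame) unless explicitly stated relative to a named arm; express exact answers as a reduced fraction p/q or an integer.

3/8

class = fixed-axis compound train [2 meshes; 2 ratios multiply, 2 sense flips]
mesh 1 [21T→30T]: running ratio 7/10, sense −
mesh 2 [30T→56T]: running ratio 3/8, sense +
ω_out/ω_in = 3/8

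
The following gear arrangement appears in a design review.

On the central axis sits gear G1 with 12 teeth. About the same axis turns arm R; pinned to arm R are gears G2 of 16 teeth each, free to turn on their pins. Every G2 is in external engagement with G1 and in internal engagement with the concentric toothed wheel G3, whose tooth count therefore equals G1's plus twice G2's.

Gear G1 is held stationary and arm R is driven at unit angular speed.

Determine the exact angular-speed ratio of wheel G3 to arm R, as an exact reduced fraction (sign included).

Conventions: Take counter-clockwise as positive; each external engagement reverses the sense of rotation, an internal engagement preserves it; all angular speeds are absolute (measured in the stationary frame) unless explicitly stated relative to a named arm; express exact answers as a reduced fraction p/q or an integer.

14/11

class = planetary set [G3 = 12+2·16 = 44; Willis about the carrier]
ring teeth: 12 + 2·16 = 44
12(ω_sun−ω_arm) = −44(ω_ring−ω_arm),  ω_sun = 0, ω_arm = 1
ω_ring = 1 − (12/44)(0−1) = 14/11
ω_out/ω_in = 14/11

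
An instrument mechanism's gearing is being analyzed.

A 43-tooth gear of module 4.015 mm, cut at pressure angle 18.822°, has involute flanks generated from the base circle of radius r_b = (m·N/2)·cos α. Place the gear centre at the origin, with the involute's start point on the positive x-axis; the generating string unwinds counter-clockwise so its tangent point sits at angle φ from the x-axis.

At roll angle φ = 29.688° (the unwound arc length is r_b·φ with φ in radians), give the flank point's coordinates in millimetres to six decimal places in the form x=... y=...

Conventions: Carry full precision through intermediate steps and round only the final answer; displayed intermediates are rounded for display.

x=91.949535 y=3.688118

class = single-mesh tooth geometry [base-circle involute, m = 4.015, 43T]
pitch radius r_p = m·N/2 = 4.015·43/2 = 86.322500
base radius r_b = r_p·cos α = 86.322500·cos 18.822° = 81.706443
roll angle φ = 29.688° = 0.51815335 rad
x = r_b·(cos φ + φ·sin φ) = 91.949535
y = r_b·(sin φ − φ·cos φ) = 3.688118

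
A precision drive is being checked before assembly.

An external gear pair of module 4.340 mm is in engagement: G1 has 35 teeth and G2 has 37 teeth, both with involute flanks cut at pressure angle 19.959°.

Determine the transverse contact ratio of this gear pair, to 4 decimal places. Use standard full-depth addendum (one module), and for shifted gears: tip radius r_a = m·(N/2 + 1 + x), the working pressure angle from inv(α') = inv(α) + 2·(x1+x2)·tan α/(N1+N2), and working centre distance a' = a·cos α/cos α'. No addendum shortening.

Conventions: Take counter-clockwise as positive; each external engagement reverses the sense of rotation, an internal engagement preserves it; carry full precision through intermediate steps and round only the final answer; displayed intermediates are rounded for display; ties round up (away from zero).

topology: single-mesh involute geometry — m = 4.340, 35T/37T pair
base radii: r_b1 = 71.388225, r_b2 = 75.467552
tip radii: r_a1 = 80.290000, r_a2 = 84.630000
no profile shift: α' = α, a' = a
action lengths: √(r_a1²−r_b1²) = 36.745142, √(r_a2²−r_b2²) = 38.299942
base pitch p_b = π·m·cos α = 12.815584
CR = (36.745142 + 38.299942 − 156.240000·sin 19.95900°)/12.815584 = 1.694260
contact ratio ≈ 1.6943

1.6943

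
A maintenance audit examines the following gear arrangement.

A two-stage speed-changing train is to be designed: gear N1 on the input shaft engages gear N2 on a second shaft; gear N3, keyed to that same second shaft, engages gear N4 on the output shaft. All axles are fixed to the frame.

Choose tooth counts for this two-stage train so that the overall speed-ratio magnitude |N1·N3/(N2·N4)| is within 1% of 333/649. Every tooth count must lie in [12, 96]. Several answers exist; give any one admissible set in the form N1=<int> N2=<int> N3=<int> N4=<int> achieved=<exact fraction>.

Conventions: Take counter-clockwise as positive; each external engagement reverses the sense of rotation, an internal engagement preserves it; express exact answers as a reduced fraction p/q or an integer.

N1=18 N2=22 N3=37 N4=59 achieved=333/649

class = fixed-axis compound train [2-stage, 333/649 wanted]
target = 333/649 in lowest terms: an exact hit needs N1·N3 = k·333 and N2·N4 = k·649 for one integer k, every count in [12, 96]; additionally prefer no 1:1 stage (N1 ≠ N2, N3 ≠ N4)
k = 1: no 1:1-free in-range split of k·333 and k·649 into factor pairs; take k = 2
k = 2: N1·N3 = 666 = 18·37, N2·N4 = 1298 = 22·59
achieved = 18·37/(22·59) = 333/649; |achieved − target| = 0 ≤ 333/64900 ✓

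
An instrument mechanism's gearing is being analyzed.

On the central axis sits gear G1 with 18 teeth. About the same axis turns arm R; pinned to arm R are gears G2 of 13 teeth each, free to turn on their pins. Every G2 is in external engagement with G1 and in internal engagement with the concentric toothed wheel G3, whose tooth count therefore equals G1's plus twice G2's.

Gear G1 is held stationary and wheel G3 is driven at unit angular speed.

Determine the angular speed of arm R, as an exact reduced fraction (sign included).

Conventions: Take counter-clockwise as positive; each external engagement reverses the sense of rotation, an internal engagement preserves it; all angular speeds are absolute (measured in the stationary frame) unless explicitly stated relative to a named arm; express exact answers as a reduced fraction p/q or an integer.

planetary set (18T centre, 13T on arm, 44T internal) — Willis relation
ring teeth: 18 + 2·13 = 44
18(ω_sun−ω_arm) = −44(ω_ring−ω_arm),  ω_sun = 0, ω_ring = 1
18(0−ω_arm) = −44(1−ω_arm)  ⇒  62·ω_arm = 44  ⇒  ω_arm = 22/31
exact speed ratio = 22/31

22/31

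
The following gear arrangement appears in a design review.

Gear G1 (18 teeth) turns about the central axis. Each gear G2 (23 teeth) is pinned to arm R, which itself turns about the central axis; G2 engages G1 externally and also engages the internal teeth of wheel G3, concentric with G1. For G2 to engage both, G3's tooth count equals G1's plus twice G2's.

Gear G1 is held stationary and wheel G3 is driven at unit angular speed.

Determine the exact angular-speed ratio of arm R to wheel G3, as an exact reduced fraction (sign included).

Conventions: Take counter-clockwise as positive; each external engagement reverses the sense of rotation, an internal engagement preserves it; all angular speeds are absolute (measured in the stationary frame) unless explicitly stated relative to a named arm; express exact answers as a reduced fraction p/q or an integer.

32/41

topology: planetary set — G1 18T / G2 23T / G3 64T, arm = carrier (Willis)
ring teeth: 18 + 2·23 = 64
18(ω_sun−ω_arm) = −64(ω_ring−ω_arm),  ω_sun = 0, ω_ring = 1
18(0−ω_arm) = −64(1−ω_arm)  ⇒  82·ω_arm = 64  ⇒  ω_arm = 32/41
ω_out/ω_in = 32/41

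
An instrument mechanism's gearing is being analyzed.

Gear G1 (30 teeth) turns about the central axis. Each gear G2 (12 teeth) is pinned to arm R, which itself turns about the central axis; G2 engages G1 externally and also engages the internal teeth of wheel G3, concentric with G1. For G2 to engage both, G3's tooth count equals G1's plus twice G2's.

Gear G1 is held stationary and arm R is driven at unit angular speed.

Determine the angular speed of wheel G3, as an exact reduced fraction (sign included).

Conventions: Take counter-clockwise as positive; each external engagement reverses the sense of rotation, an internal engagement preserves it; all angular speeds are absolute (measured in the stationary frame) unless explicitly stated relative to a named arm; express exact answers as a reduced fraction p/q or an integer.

14/9

planetary set (30T centre, 12T on arm, 54T internal) — Willis relation
ring teeth: 30 + 2·12 = 54
30(ω_sun−ω_arm) = −54(ω_ring−ω_arm),  ω_sun = 0, ω_arm = 1
ω_ring = 1 − (30/54)(0−1) = 14/9
exact speed ratio = 14/9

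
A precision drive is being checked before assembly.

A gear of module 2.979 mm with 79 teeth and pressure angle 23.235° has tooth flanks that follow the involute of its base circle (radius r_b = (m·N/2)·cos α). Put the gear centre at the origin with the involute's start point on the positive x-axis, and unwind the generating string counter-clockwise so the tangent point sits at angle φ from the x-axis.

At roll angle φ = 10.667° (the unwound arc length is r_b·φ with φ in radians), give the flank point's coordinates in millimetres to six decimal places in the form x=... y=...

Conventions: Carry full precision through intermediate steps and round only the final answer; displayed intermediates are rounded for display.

topology: single-mesh involute geometry — m = 2.979, N = 79
pitch radius r_p = m·N/2 = 2.979·79/2 = 117.670500
base radius r_b = r_p·cos α = 117.670500·cos 23.235° = 108.126778
roll angle φ = 10.667° = 0.18617427 rad
x = r_b·(cos φ + φ·sin φ) = 109.984455
y = r_b·(sin φ − φ·cos φ) = 0.231774

x=109.984455 y=0.231774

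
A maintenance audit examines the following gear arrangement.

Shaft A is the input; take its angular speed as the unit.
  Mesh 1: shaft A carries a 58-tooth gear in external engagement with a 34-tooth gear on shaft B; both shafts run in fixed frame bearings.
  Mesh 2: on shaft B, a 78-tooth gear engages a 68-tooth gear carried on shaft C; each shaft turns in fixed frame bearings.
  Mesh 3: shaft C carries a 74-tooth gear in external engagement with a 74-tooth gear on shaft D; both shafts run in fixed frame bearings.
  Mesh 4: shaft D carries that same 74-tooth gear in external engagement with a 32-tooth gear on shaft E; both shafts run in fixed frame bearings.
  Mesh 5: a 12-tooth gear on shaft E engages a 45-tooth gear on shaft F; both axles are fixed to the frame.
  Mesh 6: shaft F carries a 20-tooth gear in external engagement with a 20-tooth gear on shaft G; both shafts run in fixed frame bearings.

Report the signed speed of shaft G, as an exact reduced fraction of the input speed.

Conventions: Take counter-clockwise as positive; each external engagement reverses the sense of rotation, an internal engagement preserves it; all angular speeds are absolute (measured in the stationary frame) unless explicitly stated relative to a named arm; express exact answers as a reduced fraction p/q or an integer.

13949/11560

6-mesh fixed-axis compound train (all bearings frame-fixed)
mesh 1 [58T→34T]: |ω|/ω_in = 1×58/34 = 29/17, sense flips to −
mesh 2 [78T→68T]: |ω|/ω_in = (29/17)×78/68 = 1131/578, sense flips to +
mesh 3 [74T→74T]: |ω|/ω_in = (1131/578)×74/74 = 1131/578, sense flips to −
mesh 4 [74T→32T]: |ω|/ω_in = (1131/578)×74/32 = 41847/9248, sense flips to +
mesh 5 [12T→45T]: |ω|/ω_in = (41847/9248)×12/45 = 13949/11560, sense flips to −
mesh 6 [20T→20T]: |ω|/ω_in = (13949/11560)×20/20 = 13949/11560, sense flips to +
signed output speed (× input speed) = 13949/11560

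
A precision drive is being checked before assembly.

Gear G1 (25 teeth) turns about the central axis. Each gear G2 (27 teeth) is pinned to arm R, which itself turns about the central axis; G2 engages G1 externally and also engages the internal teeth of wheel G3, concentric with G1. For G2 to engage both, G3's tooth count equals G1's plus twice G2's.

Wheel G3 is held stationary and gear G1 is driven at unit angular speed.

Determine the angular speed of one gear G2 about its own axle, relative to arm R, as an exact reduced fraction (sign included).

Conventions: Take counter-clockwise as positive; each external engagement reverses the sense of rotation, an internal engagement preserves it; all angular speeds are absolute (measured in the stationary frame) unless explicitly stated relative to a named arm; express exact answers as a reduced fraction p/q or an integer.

-1975/2808

topology: planetary set — G1 25T / G2 27T / G3 79T, arm = carrier (Willis)
ring teeth: 25 + 2·27 = 79
25(ω_sun−ω_arm) = −79(ω_ring−ω_arm),  ω_ring = 0, ω_sun = 1
25(1−ω_arm) = −79(0−ω_arm)  ⇒  104·ω_arm = 25  ⇒  ω_arm = 25/104
sun–planet mesh: 25·(1−25/104) = −27·(ω_p−ω_arm)  ⇒  ω_p−ω_arm = -1975/2808
exact speed ratio = -1975/2808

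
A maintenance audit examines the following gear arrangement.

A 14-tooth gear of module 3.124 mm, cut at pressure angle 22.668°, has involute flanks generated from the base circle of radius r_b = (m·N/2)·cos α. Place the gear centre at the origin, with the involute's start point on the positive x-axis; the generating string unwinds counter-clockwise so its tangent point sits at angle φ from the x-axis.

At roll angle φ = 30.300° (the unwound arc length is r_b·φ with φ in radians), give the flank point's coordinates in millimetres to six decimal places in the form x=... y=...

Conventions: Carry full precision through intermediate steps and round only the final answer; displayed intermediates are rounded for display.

x=22.806197 y=0.967250

topology: single-mesh involute geometry — m = 3.124, N = 14
pitch radius r_p = m·N/2 = 3.124·14/2 = 21.868000
base radius r_b = r_p·cos α = 21.868000·cos 22.668° = 20.178773
roll angle φ = 30.300° = 0.52883476 rad
x = r_b·(cos φ + φ·sin φ) = 22.806197
y = r_b·(sin φ − φ·cos φ) = 0.967250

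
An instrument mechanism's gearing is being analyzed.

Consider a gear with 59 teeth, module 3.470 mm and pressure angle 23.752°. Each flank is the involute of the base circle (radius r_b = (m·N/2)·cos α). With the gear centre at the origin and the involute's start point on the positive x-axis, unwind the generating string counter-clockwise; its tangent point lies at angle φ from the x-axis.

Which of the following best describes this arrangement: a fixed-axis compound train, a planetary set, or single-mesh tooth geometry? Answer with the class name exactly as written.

single-mesh tooth geometry

recognized (one wheel, involute flank): single-mesh tooth geometry, m = 3.470, N = 59
classification: single-mesh tooth geometry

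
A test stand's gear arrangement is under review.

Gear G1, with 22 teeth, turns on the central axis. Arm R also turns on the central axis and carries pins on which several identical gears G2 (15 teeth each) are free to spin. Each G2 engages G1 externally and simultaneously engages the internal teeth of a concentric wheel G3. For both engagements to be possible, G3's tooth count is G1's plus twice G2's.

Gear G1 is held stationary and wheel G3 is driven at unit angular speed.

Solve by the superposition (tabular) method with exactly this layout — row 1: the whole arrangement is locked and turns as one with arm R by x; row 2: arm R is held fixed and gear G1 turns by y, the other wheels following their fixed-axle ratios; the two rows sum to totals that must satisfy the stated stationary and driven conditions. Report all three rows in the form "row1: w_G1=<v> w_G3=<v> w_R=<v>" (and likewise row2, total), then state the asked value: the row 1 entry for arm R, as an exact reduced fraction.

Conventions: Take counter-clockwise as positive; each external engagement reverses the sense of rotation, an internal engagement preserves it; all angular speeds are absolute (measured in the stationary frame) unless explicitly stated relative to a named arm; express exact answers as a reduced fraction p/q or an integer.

topology: planetary set — G1 22T / G2 15T / G3 52T, arm = carrier (Willis)
row 1: whole set turns with the arm by x
row 2 — arm fixed, fixed-axis ratios: sun y, ring −(22/52)·y, arm 0
boundary: total ω_sun = x + y = 0 and total ω_ring = x − (22/52)·y = 1  ⇒  y = -26/37, x = 26/37
row 2 ring = −(22/52)·(-26/37) = 11/37
totals (row 1 + row 2): sun 26/37 + (-26/37) = 0, ring 26/37 + 11/37 = 1, arm 26/37 + 0 = 26/37
asked cell (row1, arm) = 26/37

row1: w_G1=26/37 w_G3=26/37 w_R=26/37
row2: w_G1=-26/37 w_G3=11/37 w_R=0
total: w_G1=0 w_G3=1 w_R=26/37
asked value: 26/37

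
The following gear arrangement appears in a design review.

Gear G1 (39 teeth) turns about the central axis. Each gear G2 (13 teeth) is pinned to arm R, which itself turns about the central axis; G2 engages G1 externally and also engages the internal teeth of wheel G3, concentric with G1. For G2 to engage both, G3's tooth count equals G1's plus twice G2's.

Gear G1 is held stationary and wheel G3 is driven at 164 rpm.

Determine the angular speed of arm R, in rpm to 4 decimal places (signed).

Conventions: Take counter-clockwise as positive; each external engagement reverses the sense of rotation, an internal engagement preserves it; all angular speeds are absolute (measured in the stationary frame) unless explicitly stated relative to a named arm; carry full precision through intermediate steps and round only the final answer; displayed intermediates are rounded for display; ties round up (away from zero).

+102.5000 rpm

class = planetary set [G3 = 39+2·13 = 65; Willis about the carrier]
normalise by the input: solve with ω_ring = 1, then scale by 164 rpm
ring teeth: 39 + 2·13 = 65
39(ω_sun−ω_arm) = −65(ω_ring−ω_arm),  ω_sun = 0, ω_ring = 1
39(0−ω_arm) = −65(1−ω_arm)  ⇒  104·ω_arm = 65  ⇒  ω_arm = 5/8
scale: ω_arm = 5/8 × 164 rpm = +102.5000 rpm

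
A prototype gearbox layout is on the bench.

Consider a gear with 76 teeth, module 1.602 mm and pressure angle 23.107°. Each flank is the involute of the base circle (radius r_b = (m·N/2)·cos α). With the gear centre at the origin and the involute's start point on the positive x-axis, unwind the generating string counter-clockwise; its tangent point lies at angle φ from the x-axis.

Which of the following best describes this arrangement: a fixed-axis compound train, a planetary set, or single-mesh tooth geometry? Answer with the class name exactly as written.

single-mesh tooth geometry

class = single-mesh tooth geometry [base-circle involute, m = 1.602, 76T]
classification: single-mesh tooth geometry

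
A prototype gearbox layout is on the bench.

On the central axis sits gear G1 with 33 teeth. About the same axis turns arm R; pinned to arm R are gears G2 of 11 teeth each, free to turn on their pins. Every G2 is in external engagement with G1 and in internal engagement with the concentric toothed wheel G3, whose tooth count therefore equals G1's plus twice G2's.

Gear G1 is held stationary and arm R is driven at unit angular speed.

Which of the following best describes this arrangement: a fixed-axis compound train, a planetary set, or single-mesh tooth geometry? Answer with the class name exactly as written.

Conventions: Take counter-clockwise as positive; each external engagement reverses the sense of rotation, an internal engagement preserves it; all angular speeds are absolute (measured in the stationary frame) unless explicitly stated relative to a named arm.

planetary set

class = planetary set [G3 = 33+2·11 = 55; Willis about the carrier]
classification: planetary set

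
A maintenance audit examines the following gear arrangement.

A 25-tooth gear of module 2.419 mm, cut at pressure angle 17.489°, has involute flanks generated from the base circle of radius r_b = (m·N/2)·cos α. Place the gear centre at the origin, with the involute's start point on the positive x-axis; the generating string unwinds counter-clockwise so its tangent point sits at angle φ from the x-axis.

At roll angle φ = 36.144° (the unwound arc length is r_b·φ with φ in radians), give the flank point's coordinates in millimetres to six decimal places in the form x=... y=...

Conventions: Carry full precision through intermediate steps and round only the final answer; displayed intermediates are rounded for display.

single-mesh involute tooth geometry (25T wheel at module 2.419)
pitch radius r_p = m·N/2 = 2.419·25/2 = 30.237500
base radius r_b = r_p·cos α = 30.237500·cos 17.489° = 28.839761
roll angle φ = 36.144° = 0.63083180 rad
x = r_b·(cos φ + φ·sin φ) = 34.019737
y = r_b·(sin φ − φ·cos φ) = 2.318617

x=34.019737 y=2.318617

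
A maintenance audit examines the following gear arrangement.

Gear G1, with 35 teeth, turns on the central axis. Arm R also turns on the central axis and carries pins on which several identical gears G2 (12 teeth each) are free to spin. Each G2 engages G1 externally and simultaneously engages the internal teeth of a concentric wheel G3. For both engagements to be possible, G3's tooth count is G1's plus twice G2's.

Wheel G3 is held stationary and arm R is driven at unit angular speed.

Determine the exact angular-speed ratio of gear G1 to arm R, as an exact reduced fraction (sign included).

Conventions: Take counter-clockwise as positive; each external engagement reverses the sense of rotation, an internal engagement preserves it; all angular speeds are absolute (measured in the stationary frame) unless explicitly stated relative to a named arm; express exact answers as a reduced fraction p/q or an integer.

planetary set (35T centre, 12T on arm, 59T internal) — Willis relation
ring teeth: 35 + 2·12 = 59
35(ω_sun−ω_arm) = −59(ω_ring−ω_arm),  ω_ring = 0, ω_arm = 1
ω_sun = 1 − (59/35)(0−1) = 94/35
ω_out/ω_in = 94/35

94/35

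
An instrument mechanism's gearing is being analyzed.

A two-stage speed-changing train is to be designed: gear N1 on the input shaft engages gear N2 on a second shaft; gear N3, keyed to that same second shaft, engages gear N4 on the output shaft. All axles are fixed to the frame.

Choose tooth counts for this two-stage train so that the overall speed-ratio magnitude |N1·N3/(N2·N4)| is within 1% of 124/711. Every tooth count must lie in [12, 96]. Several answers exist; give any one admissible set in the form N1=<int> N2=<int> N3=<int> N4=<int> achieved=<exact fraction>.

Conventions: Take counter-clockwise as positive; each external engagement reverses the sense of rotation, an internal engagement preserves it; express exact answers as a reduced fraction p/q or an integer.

design class (target 124/711): fixed-axis compound train
target = 124/711 in lowest terms: an exact hit needs N1·N3 = k·124 and N2·N4 = k·711 for one integer k, every count in [12, 96]; additionally prefer no 1:1 stage (N1 ≠ N2, N3 ≠ N4)
k = 1…2: no 1:1-free in-range split of k·124 and k·711 into factor pairs; take k = 3
k = 3: N1·N3 = 372 = 12·31, N2·N4 = 2133 = 27·79
achieved = 12·31/(27·79) = 124/711; |achieved − target| = 0 ≤ 31/17775 ✓

N1=12 N2=27 N3=31 N4=79 achieved=124/711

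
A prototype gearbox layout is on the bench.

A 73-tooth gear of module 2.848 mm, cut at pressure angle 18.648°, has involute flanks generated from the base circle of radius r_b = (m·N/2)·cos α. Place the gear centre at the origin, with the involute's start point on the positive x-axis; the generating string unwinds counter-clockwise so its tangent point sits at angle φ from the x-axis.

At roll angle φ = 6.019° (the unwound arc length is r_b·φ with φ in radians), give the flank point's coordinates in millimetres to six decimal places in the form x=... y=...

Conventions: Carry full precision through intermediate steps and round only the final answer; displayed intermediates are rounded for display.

single-mesh involute tooth geometry (73T wheel at module 2.848)
pitch radius r_p = m·N/2 = 2.848·73/2 = 103.952000
base radius r_b = r_p·cos α = 103.952000·cos 18.648° = 98.494610
roll angle φ = 6.019° = 0.10505137 rad
x = r_b·(cos φ + φ·sin φ) = 99.036594
y = r_b·(sin φ − φ·cos φ) = 0.038020

x=99.036594 y=0.038020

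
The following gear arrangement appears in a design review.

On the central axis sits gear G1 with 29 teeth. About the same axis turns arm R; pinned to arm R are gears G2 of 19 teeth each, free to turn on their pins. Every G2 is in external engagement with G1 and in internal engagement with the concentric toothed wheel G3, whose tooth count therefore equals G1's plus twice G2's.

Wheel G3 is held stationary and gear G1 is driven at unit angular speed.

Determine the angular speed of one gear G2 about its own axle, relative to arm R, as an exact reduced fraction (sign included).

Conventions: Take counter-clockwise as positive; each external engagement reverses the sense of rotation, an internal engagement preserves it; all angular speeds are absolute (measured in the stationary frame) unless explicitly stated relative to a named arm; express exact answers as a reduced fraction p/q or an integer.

-1943/1824

topology: planetary set — G1 29T / G2 19T / G3 67T, arm = carrier (Willis)
ring teeth: 29 + 2·19 = 67
29(ω_sun−ω_arm) = −67(ω_ring−ω_arm),  ω_ring = 0, ω_sun = 1
29(1−ω_arm) = −67(0−ω_arm)  ⇒  96·ω_arm = 29  ⇒  ω_arm = 29/96
sun–planet mesh: 29·(1−29/96) = −19·(ω_p−ω_arm)  ⇒  ω_p−ω_arm = -1943/1824
exact speed ratio = -1943/1824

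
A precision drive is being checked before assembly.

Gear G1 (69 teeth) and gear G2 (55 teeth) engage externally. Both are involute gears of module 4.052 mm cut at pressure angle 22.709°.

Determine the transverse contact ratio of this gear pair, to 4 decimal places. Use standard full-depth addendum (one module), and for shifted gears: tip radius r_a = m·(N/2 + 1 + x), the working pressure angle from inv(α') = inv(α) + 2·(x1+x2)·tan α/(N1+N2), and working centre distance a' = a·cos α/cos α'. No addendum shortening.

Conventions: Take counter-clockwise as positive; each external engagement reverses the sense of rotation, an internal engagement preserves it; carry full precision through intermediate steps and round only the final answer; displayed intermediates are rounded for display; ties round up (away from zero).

topology: single-mesh involute geometry — m = 4.052, 69T/55T pair
base radii: r_b1 = 128.956814, r_b2 = 102.791663
tip radii: r_a1 = 143.846000, r_a2 = 115.482000
no profile shift: α' = α, a' = a
action lengths: √(r_a1²−r_b1²) = 63.732345, √(r_a2²−r_b2²) = 52.630469
base pitch p_b = π·m·cos α = 11.742892
CR = (63.732345 + 52.630469 − 251.224000·sin 22.70900°)/11.742892 = 1.650151
contact ratio ≈ 1.6502

1.6502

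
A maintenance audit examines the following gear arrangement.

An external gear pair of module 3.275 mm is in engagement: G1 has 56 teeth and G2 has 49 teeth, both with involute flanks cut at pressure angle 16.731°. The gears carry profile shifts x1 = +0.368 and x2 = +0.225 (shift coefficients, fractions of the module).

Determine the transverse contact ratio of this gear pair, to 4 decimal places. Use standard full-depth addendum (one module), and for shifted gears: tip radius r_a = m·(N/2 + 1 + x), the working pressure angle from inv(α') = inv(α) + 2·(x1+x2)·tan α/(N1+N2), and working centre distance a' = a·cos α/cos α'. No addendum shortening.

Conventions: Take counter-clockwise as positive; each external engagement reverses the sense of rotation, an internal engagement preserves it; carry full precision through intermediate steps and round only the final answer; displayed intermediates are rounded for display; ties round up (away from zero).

topology: single-mesh involute geometry — m = 3.275, 56T/49T pair
base radii: r_b1 = 87.818053, r_b2 = 76.840796
tip radii: r_a1 = 96.180200, r_a2 = 84.249375
inv(α') = inv(16.731°) + 2·(+0.368+0.225)·tan α/(56+49) = 0.01198858  ⇒  α' = 18.64171°
a' = a·cos α / cos α' = 171.9375·cos 16.731°/cos 18.64171° = 173.775828
action lengths: √(r_a1²−r_b1²) = 39.225253, √(r_a2²−r_b2²) = 34.546335
base pitch p_b = π·m·cos α = 9.853162
CR = (39.225253 + 34.546335 − 173.775828·sin 18.64171°)/9.853162 = 1.849588
contact ratio ≈ 1.8496

1.8496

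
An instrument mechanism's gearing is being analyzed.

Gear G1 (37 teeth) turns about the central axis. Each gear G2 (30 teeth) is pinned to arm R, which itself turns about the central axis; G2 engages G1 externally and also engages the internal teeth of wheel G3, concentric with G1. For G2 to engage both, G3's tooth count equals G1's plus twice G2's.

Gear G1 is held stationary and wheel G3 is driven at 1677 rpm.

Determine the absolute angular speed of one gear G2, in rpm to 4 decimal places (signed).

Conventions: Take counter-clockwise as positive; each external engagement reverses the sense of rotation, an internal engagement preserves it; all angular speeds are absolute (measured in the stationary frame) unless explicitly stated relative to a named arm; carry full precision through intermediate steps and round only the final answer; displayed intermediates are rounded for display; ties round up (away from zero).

+2711.1500 rpm

class = planetary set [G3 = 37+2·30 = 97; Willis about the carrier]
normalise by the input: solve with ω_ring = 1, then scale by 1677 rpm
ring teeth: 37 + 2·30 = 97
37(ω_sun−ω_arm) = −97(ω_ring−ω_arm),  ω_sun = 0, ω_ring = 1
37(0−ω_arm) = −97(1−ω_arm)  ⇒  134·ω_arm = 97  ⇒  ω_arm = 97/134
sun–planet mesh: 37·(0−97/134) = −30·(ω_p−ω_arm)  ⇒  ω_p−ω_arm = 3589/4020
ω_p = 97/134 + 3589/4020 = 97/60
scale: ω_p = 97/60 × 1677 rpm = +2711.1500 rpm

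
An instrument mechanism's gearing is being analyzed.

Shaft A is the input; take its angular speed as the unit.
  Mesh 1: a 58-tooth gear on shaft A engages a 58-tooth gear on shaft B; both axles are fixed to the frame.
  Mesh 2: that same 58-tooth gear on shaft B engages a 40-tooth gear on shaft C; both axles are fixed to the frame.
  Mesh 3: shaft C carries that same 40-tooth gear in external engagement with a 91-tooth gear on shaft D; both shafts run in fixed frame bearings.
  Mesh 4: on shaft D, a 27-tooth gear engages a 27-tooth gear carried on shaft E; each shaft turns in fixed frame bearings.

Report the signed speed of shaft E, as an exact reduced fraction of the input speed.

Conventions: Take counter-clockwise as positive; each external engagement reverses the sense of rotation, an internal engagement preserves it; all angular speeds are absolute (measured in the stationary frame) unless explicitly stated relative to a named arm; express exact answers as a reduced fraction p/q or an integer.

58/91

4-mesh fixed-axis compound train (all bearings frame-fixed)
mesh 1 [58T→58T]: |ω|/ω_in = 1×58/58 = 1, sense flips to −
mesh 2 [58T→40T]: |ω|/ω_in = 1×58/40 = 29/20, sense flips to +
mesh 3 [40T→91T]: |ω|/ω_in = (29/20)×40/91 = 58/91, sense flips to −
mesh 4 [27T→27T]: |ω|/ω_in = (58/91)×27/27 = 58/91, sense flips to +
signed output speed (× input speed) = 58/91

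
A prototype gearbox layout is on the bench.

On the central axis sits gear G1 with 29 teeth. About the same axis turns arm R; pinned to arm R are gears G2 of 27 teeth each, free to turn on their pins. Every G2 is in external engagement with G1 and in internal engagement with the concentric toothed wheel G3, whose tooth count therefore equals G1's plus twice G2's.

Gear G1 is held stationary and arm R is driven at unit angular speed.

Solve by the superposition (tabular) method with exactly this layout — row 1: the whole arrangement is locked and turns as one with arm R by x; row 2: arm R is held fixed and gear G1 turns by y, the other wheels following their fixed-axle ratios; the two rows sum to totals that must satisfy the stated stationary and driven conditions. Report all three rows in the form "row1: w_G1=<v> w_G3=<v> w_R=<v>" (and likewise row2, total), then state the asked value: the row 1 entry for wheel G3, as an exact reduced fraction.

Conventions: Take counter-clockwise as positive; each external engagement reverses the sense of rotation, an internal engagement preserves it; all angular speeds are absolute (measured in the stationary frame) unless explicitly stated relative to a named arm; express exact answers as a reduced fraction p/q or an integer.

topology: planetary set — G1 29T / G2 27T / G3 83T, arm = carrier (Willis)
row 1 — lock + rotate with arm: ω_sun = ω_ring = ω_arm = x
row 2 — arm fixed, fixed-axis ratios: sun y, ring −(29/83)·y, arm 0
boundary: total ω_sun = x + y = 0 and total ω_arm = x = 1  ⇒  y = -1, x = 1
row 2 ring = −(29/83)·(-1) = 29/83
totals (row 1 + row 2): sun 1 + (-1) = 0, ring 1 + 29/83 = 112/83, arm 1 + 0 = 1
asked cell (row1, ring) = 1

row1: w_G1=1 w_G3=1 w_R=1
row2: w_G1=-1 w_G3=29/83 w_R=0
total: w_G1=0 w_G3=112/83 w_R=1
asked value: 1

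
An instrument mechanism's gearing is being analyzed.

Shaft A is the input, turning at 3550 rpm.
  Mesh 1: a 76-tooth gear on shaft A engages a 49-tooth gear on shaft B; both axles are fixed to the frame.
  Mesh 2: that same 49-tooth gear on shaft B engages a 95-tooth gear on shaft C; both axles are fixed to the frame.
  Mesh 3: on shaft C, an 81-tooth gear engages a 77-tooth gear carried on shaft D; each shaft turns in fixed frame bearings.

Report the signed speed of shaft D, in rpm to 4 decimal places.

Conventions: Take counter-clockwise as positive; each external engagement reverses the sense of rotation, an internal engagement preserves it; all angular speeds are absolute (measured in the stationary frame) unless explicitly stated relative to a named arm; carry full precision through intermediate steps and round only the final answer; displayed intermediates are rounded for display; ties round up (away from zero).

-2987.5325 rpm

class = fixed-axis compound train [3 meshes; 3 ratios multiply, 3 sense flips]
mesh 1 [76T→49T]: ω = 3550.0000×76/49 = 5506.1224 rpm, sense flips to −
mesh 2 [49T→95T]: ω = 5506.1224×49/95 = 2840.0000 rpm, sense flips to +
mesh 3 [81T→77T]: ω = 2840.0000×81/77 = 2987.5325 rpm, sense flips to −
signed output speed = -2987.5325 rpm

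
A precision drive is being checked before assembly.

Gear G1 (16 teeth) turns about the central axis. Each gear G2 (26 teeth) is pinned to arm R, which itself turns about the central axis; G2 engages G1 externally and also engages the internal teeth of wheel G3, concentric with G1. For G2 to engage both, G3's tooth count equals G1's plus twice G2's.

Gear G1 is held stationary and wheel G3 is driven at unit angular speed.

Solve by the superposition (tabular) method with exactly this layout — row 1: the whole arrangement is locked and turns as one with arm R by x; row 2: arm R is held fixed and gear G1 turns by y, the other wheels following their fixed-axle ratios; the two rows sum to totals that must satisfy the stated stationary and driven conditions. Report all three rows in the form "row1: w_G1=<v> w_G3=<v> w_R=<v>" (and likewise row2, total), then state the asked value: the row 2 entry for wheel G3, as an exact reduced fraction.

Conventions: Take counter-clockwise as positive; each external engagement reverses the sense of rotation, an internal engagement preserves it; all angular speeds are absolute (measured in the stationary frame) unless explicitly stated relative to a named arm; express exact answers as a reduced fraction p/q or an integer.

recognized (axles ride arm R): planetary set, 16/26/68 teeth
superposition row 1 [locked train]: every member turns x
row 2 (arm held, sun turns y): ω_ring = −(16/68)·y, ω_arm = 0
boundary: total ω_sun = x + y = 0 and total ω_ring = x − (16/68)·y = 1  ⇒  y = -17/21, x = 17/21
row 2 ring = −(16/68)·(-17/21) = 4/21
totals (row 1 + row 2): sun 17/21 + (-17/21) = 0, ring 17/21 + 4/21 = 1, arm 17/21 + 0 = 17/21
asked cell (row2, ring) = 4/21

row1: w_G1=17/21 w_G3=17/21 w_R=17/21
row2: w_G1=-17/21 w_G3=4/21 w_R=0
total: w_G1=0 w_G3=1 w_R=17/21
asked value: 4/21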